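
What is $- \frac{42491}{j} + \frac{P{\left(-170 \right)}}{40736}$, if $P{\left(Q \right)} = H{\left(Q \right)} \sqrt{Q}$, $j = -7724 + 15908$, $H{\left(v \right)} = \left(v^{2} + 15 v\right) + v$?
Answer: $- \frac{42491}{8184} + \frac{6545 i \sqrt{170}}{10184} \approx -5.192 + 8.3795 i$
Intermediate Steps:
$H{\left(v \right)} = v^{2} + 16 v$
$j = 8184$
$P{\left(Q \right)} = Q^{\frac{3}{2}} \left(16 + Q\right)$ ($P{\left(Q \right)} = Q \left(16 + Q\right) \sqrt{Q} = Q^{\frac{3}{2}} \left(16 + Q\right)$)
$- \frac{42491}{j} + \frac{P{\left(-170 \right)}}{40736} = - \frac{42491}{8184} + \frac{\left(-170\right)^{\frac{3}{2}} \left(16 - 170\right)}{40736} = \left(-42491\right) \frac{1}{8184} + - 170 i \sqrt{170} \left(-154\right) \frac{1}{40736} = - \frac{42491}{8184} + 26180 i \sqrt{170} \cdot \frac{1}{40736} = - \frac{42491}{8184} + \frac{6545 i \sqrt{170}}{10184}$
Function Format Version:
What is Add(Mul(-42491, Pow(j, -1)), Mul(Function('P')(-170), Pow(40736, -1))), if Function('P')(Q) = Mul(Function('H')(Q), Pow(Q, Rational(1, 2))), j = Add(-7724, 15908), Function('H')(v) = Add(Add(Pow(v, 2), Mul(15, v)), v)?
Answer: Add(Rational(-42491, 8184), Mul(Rational(6545, 10184), I, Pow(170, Rational(1, 2)))) ≈ Add(-5.1920, Mul(8.3795, I))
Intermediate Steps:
Function('H')(v) = Add(Pow(v, 2), Mul(16, v))
j = 8184
Function('P')(Q) = Mul(Pow(Q, Rational(3, 2)), Add(16, Q)) (Function('P')(Q) = Mul(Mul(Q, Add(16, Q)), Pow(Q, Rational(1, 2))) = Mul(Pow(Q, Rational(3, 2)), Add(16, Q)))
Add(Mul(-42491, Pow(j, -1)), Mul(Function('P')(-170), Pow(40736, -1))) = Add(Mul(-42491, Pow(8184, -1)), Mul(Mul(Pow(-170, Rational(3, 2)), Add(16, -170)), Pow(40736, -1))) = Add(Mul(-42491, Rational(1, 8184)), Mul(Mul(Mul(-170, I, Pow(170, Rational(1, 2))), -154), Rational(1, 40736))) = Add(Rational(-42491, 8184), Mul(Mul(26180, I, Pow(170, Rational(1, 2))), Rational(1, 40736))) = Add(Rational(-42491, 8184), Mul(Rational(6545, 10184), I, Pow(170, Rational(1, 2))))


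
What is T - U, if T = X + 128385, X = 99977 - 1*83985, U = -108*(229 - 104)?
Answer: 157877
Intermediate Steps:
U = -13500 (U = -108*125 = -13500)
X = 15992 (X = 99977 - 83985 = 15992)
T = 144377 (T = 15992 + 128385 = 144377)
T - U = 144377 - 1*(-13500) = 144377 + 13500 = 157877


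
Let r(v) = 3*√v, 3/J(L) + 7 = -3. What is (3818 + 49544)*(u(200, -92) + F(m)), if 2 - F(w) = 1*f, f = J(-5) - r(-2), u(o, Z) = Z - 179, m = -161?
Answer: -71691847/5 + 160086*I*√2 ≈ -1.4338e+7 + 2.264e+5*I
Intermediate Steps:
J(L) = -3/10 (J(L) = 3/(-7 - 3) = 3/(-10) = 3*(-⅒) = -3/10)
u(o, Z) = -179 + Z
f = -3/10 - 3*I*√2 (f = -3/10 - 3*√(-2) = -3/10 - 3*I*√2 ≈ -0.3 - 4.2426*I)
F(w) = 23/10 + 3*I*√2 (F(w) = 2 - (-3/10 - 3*I*√2) = 2 + (3/10 + 3*I*√2) = 23/10 + 3*I*√2)
(3818 + 49544)*(u(200, -92) + F(m)) = (3818 + 49544)*((-179 - 92) + (23/10 + 3*I*√2)) = 53362*(-271 + (23/10 + 3*I*√2)) = 53362*(-2687/10 + 3*I*√2) = -71691847/5 + 160086*I*√2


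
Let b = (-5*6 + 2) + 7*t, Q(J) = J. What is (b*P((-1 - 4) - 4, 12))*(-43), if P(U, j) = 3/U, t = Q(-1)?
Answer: -1505/3 ≈ -501.67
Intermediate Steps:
t = -1
b = -35 (b = (-5*6 + 2) + 7*(-1) = (-30 + 2) - 7 = -28 - 7 = -35)
(b*P((-1 - 4) - 4, 12))*(-43) = -105/((-1 - 4) - 4)*(-43) = -105/(-5 - 4)*(-43) = -105/(-9)*(-43) = -105*(-1)/9*(-43) = -35*(-1/3)*(-43) = (35/3)*(-43) = -1505/3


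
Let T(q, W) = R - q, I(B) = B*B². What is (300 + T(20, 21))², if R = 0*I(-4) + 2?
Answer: 79524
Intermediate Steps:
I(B) = B³
R = 2 (R = 0*(-4)³ + 2 = 0*(-64) + 2 = 0 + 2 = 2)
T(q, W) = 2 - q
(300 + T(20, 21))² = (300 + (2 - 1*20))² = (300 + (2 - 20))² = (300 - 18)² = 282² = 79524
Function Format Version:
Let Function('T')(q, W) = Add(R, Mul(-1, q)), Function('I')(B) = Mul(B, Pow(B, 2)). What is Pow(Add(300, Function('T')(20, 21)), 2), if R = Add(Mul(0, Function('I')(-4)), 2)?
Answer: 79524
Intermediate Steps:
Function('I')(B) = Pow(B, 3)
R = 2 (R = Add(Mul(0, Pow(-4, 3)), 2) = Add(Mul(0, -64), 2) = Add(0, 2) = 2)
Function('T')(q, W) = Add(2, Mul(-1, q))
Pow(Add(300, Function('T')(20, 21)), 2) = Pow(Add(300, Add(2, Mul(-1, 20))), 2) = Pow(Add(300, Add(2, -20)), 2) = Pow(Add(300, -18), 2) = Pow(282, 2) = 79524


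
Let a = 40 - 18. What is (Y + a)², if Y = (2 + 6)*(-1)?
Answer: 196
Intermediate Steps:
Y = -8 (Y = 8*(-1) = -8)
a = 22
(Y + a)² = (-8 + 22)² = 14² = 196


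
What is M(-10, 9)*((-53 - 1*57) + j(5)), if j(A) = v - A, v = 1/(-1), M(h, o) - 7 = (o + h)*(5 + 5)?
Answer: 348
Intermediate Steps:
M(h, o) = 7 + 10*h + 10*o (M(h, o) = 7 + (o + h)*(5 + 5) = 7 + (h + o)*10 = 7 + (10*h + 10*o) = 7 + 10*h + 10*o)
v = -1
j(A) = -1 - A
M(-10, 9)*((-53 - 1*57) + j(5)) = (7 + 10*(-10) + 10*9)*((-53 - 1*57) + (-1 - 1*5)) = (7 - 100 + 90)*((-53 - 57) + (-1 - 5)) = -3*(-110 - 6) = -3*(-116) = 348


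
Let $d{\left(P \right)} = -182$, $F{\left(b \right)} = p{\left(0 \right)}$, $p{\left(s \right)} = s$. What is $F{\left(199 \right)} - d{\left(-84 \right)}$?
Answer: $182$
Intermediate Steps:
$F{\left(b \right)} = 0$
$F{\left(199 \right)} - d{\left(-84 \right)} = 0 - -182 = 0 + 182 = 182$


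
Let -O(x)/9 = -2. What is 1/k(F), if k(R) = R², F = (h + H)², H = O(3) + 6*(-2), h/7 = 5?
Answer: 1/2825761 ≈ 3.5389e-7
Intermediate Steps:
h = 35 (h = 7*5 = 35)
O(x) = 18 (O(x) = -9*(-2) = 18)
H = 6 (H = 18 + 6*(-2) = 18 - 12 = 6)
F = 1681 (F = (35 + 6)² = 41² = 1681)
1/k(F) = 1/(1681²) = 1/2825761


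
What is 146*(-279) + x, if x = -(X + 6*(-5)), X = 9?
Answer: -40713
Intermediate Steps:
x = 21 (x = -(9 + 6*(-5)) = -(9 - 30) = -1*(-21) = 21)
146*(-279) + x = 146*(-279) + 21 = -40734 + 21 = -40713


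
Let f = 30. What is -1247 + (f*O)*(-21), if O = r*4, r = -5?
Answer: 11353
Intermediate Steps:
O = -20 (O = -5*4 = -20)
-1247 + (f*O)*(-21) = -1247 + (30*(-20))*(-21) = -1247 - 600*(-21) = -1247 + 12600 = 11353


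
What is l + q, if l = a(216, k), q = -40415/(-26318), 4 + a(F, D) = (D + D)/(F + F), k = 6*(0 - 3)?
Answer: -402301/157908 ≈ -2.5477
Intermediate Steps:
k = -18 (k = 6*(-3) = -18)
a(F, D) = -4 + D/F (a(F, D) = -4 + (D + D)/(F + F) = -4 + (2*D)/((2*F)) = -4 + (2*D)*(1/(2*F)) = -4 + D/F)
q = 40415/26318 (q = -40415*(-1/26318) = 40415/26318 ≈ 1.5356)
l = -49/12 (l = -4 - 18/216 = -4 - 18*1/216 = -4 - 1/12 = -49/12 ≈ -4.0833)
l + q = -49/12 + 40415/26318 = -402301/157908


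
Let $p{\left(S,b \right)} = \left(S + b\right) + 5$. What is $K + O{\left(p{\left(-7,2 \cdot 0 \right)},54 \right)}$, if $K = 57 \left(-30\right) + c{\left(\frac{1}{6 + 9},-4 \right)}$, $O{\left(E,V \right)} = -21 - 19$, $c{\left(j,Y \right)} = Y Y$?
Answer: $-1734$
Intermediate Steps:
$p{\left(S,b \right)} = 5 + S + b$
$c{\left(j,Y \right)} = Y^{2}$
$O{\left(E,V \right)} = -40$
$K = -1694$ ($K = 57 \left(-30\right) + \left(-4\right)^{2} = -1710 + 16 = -1694$)
$K + O{\left(p{\left(-7,2 \cdot 0 \right)},54 \right)} = -1694 - 40 = -1734$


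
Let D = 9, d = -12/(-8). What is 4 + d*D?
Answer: 35/2 ≈ 17.500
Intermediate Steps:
d = 3/2 (d = -12*(-1/8) = 3/2 ≈ 1.5000)
4 + d*D = 4 + (3/2)*9 = 4 + 27/2 = 35/2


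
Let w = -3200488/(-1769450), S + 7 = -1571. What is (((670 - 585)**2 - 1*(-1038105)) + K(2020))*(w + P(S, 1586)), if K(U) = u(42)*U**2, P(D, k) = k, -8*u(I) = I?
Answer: -5724951723079276/176945 ≈ -3.2354e+10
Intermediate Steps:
u(I) = -I/8
S = -1578 (S = -7 - 1571 = -1578)
w = 1600244/884725 (w = -3200488*(-1/1769450) = 1600244/884725 ≈ 1.8087)
K(U) = -21*U**2/4 (K(U) = (-1/8*42)*U**2 = -21*U**2/4)
(((670 - 585)**2 - 1*(-1038105)) + K(2020))*(w + P(S, 1586)) = (((670 - 585)**2 - 1*(-1038105)) - 21/4*2020**2)*(1600244/884725 + 1586) = ((85**2 + 1038105) - 21/4*4080400)*(1404774094/884725) = ((7225 + 1038105) - 21422100)*(1404774094/884725) = (1045330 - 21422100)*(1404774094/884725) = -20376770*1404774094/884725 = -5724951723079276/176945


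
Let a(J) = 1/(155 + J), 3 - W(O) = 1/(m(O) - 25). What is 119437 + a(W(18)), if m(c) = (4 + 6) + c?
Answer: 56493704/473 ≈ 1.1944e+5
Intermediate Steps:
m(c) = 10 + c
W(O) = 3 - 1/(-15 + O) (W(O) = 3 - 1/((10 + O) - 25) = 3 - 1/(-15 + O))
119437 + a(W(18)) = 119437 + 1/(155 + (-46 + 3*18)/(-15 + 18)) = 119437 + 1/(155 + (-46 + 54)/3) = 119437 + 1/(155 + (1/3)*8) = 119437 + 1/(155 + 8/3) = 119437 + 1/(473/3) = 119437 + 3/473 = 56493704/473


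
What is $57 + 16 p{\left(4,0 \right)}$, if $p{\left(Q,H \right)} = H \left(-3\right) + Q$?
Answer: $121$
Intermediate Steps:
$p{\left(Q,H \right)} = Q - 3 H$ ($p{\left(Q,H \right)} = - 3 H + Q = Q - 3 H$)
$57 + 16 p{\left(4,0 \right)} = 57 + 16 \left(4 - 0\right) = 57 + 16 \left(4 + 0\right) = 57 + 16 \cdot 4 = 57 + 64 = 121$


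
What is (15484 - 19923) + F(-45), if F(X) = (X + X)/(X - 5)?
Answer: -22186/5 ≈ -4437.2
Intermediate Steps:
F(X) = 2*X/(-5 + X) (F(X) = (2*X)/(-5 + X) = 2*X/(-5 + X))
(15484 - 19923) + F(-45) = (15484 - 19923) + 2*(-45)/(-5 - 45) = -4439 + 2*(-45)/(-50) = -4439 + 2*(-45)*(-1/50) = -4439 + 9/5 = -22186/5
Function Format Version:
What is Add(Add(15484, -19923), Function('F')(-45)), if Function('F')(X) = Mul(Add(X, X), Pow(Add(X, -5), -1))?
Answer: Rational(-22186, 5) ≈ -4437.2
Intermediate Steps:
Function('F')(X) = Mul(2, X, Pow(Add(-5, X), -1)) (Function('F')(X) = Mul(Mul(2, X), Pow(Add(-5, X), -1)) = Mul(2, X, Pow(Add(-5, X), -1)))
Add(Add(15484, -19923), Function('F')(-45)) = Add(Add(15484, -19923), Mul(2, -45, Pow(Add(-5, -45), -1))) = Add(-4439, Mul(2, -45, Pow(-50, -1))) = Add(-4439, Mul(2, -45, Rational(-1, 50))) = Add(-4439, Rational(9, 5)) = Rational(-22186, 5)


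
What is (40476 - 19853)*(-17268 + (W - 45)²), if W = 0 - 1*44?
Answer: -192763181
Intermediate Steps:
W = -44 (W = 0 - 44 = -44)
(40476 - 19853)*(-17268 + (W - 45)²) = (40476 - 19853)*(-17268 + (-44 - 45)²) = 20623*(-17268 + (-89)²) = 20623*(-17268 + 7921) = 20623*(-9347) = -192763181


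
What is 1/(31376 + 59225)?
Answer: 1/90601 ≈ 1.1037e-5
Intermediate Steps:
1/(31376 + 59225) = 1/90601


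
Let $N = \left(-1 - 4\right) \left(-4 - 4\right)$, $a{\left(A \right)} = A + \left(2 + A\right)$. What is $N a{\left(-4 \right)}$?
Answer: $-240$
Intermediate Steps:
$a{\left(A \right)} = 2 + 2 A$
$N = 40$ ($N = \left(-5\right) \left(-8\right) = 40$)
$N a{\left(-4 \right)} = 40 \left(2 + 2 \left(-4\right)\right) = 40 \left(2 - 8\right) = 40 \left(-6\right) = -240$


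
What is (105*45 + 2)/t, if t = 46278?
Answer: 4727/46278 ≈ 0.10214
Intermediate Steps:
(105*45 + 2)/t = (105*45 + 2)/46278 = (4725 + 2)*(1/46278) = 4727*(1/46278) = 4727/46278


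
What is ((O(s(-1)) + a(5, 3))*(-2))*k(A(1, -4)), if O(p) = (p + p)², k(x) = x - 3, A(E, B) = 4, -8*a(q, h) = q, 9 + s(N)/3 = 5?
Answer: -4603/4 ≈ -1150.8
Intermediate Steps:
s(N) = -12 (s(N) = -27 + 3*5 = -27 + 15 = -12)
a(q, h) = -q/8
k(x) = -3 + x
O(p) = 4*p² (O(p) = (2*p)² = 4*p²)
((O(s(-1)) + a(5, 3))*(-2))*k(A(1, -4)) = ((4*(-12)² - ⅛*5)*(-2))*(-3 + 4) = ((4*144 - 5/8)*(-2))*1 = ((576 - 5/8)*(-2))*1 = ((4603/8)*(-2))*1 = -4603/4*1 = -4603/4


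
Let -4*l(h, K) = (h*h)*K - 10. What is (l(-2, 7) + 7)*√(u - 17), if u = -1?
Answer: 15*I*√2/2 ≈ 10.607*I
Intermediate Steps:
l(h, K) = 5/2 - K*h²/4 (l(h, K) = -((h*h)*K - 10)/4 = -(h²*K - 10)/4 = -(K*h² - 10)/4 = -(-10 + K*h²)/4 = 5/2 - K*h²/4)
(l(-2, 7) + 7)*√(u - 17) = ((5/2 - ¼*7*(-2)²) + 7)*√(-1 - 17) = ((5/2 - ¼*7*4) + 7)*√(-18) = ((5/2 - 7) + 7)*(3*I*√2) = (-9/2 + 7)*(3*I*√2) = 5*(3*I*√2)/2 = 15*I*√2/2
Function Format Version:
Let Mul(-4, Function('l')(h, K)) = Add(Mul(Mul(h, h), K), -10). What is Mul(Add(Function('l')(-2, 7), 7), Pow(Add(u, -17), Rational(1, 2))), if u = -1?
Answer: Mul(Rational(15, 2), I, Pow(2, Rational(1, 2))) ≈ Mul(10.607, I)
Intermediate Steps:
Function('l')(h, K) = Add(Rational(5, 2), Mul(Rational(-1, 4), K, Pow(h, 2))) (Function('l')(h, K) = Mul(Rational(-1, 4), Add(Mul(Mul(h, h), K), -10)) = Mul(Rational(-1, 4), Add(Mul(Pow(h, 2), K), -10)) = Mul(Rational(-1, 4), Add(Mul(K, Pow(h, 2)), -10)) = Mul(Rational(-1, 4), Add(-10, Mul(K, Pow(h, 2)))) = Add(Rational(5, 2), Mul(Rational(-1, 4), K, Pow(h, 2))))
Mul(Add(Function('l')(-2, 7), 7), Pow(Add(u, -17), Rational(1, 2))) = Mul(Add(Add(Rational(5, 2), Mul(Rational(-1, 4), 7, Pow(-2, 2))), 7), Pow(Add(-1, -17), Rational(1, 2))) = Mul(Add(Add(Rational(5, 2), Mul(Rational(-1, 4), 7, 4)), 7), Pow(-18, Rational(1, 2))) = Mul(Add(Add(Rational(5, 2), -7), 7), Mul(3, I, Pow(2, Rational(1, 2)))) = Mul(Add(Rational(-9, 2), 7), Mul(3, I, Pow(2, Rational(1, 2)))) = Mul(Rational(5, 2), Mul(3, I, Pow(2, Rational(1, 2)))) = Mul(Rational(15, 2), I, Pow(2, Rational(1, 2)))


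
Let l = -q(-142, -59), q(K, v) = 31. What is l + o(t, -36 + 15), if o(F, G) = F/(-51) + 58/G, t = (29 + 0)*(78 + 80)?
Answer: -14709/119 ≈ -123.60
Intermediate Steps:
t = 4582 (t = 29*158 = 4582)
l = -31 (l = -1*31 = -31)
o(F, G) = 58/G - F/51 (o(F, G) = F*(-1/51) + 58/G = -F/51 + 58/G = 58/G - F/51)
l + o(t, -36 + 15) = -31 + (58/(-36 + 15) - 1/51*4582) = -31 + (58/(-21) - 4582/51) = -31 + (58*(-1/21) - 4582/51) = -31 + (-58/21 - 4582/51) = -31 - 11020/119 = -14709/119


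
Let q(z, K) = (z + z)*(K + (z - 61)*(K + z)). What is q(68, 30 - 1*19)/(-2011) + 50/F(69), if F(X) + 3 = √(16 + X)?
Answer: -2763927/76418 + 25*√85/38 ≈ -30.103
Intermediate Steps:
q(z, K) = 2*z*(K + (-61 + z)*(K + z)) (q(z, K) = (2*z)*(K + (-61 + z)*(K + z)) = 2*z*(K + (-61 + z)*(K + z)))
F(X) = -3 + √(16 + X)
q(68, 30 - 1*19)/(-2011) + 50/F(69) = (2*68*(68² - 61*68 - 60*(30 - 1*19) + (30 - 1*19)*68))/(-2011) + 50/(-3 + √(16 + 69)) = (2*68*(4624 - 4148 - 60*(30 - 19) + (30 - 19)*68))*(-1/2011) + 50/(-3 + √85) = (2*68*(4624 - 4148 - 60*11 + 11*68))*(-1/2011) + 50/(-3 + √85) = (2*68*(4624 - 4148 - 660 + 748))*(-1/2011) + 50/(-3 + √85) = (2*68*564)*(-1/2011) + 50/(-3 + √85) = 76704*(-1/2011) + 50/(-3 + √85) = -76704/2011 + 50/(-3 + √85)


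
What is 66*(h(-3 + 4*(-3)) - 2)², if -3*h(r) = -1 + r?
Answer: 2200/3 ≈ 733.33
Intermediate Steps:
h(r) = ⅓ - r/3 (h(r) = -(-1 + r)/3 = ⅓ - r/3)
66*(h(-3 + 4*(-3)) - 2)² = 66*((⅓ - (-3 + 4*(-3))/3) - 2)² = 66*((⅓ - (-3 - 12)/3) - 2)² = 66*((⅓ - ⅓*(-15)) - 2)² = 66*((⅓ + 5) - 2)² = 66*(16/3 - 2)² = 66*(10/3)² = 66*(100/9) = 2200/3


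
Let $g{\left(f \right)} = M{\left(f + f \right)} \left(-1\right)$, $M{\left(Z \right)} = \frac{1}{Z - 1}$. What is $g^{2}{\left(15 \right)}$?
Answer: $\frac{1}{841} \approx 0.0011891$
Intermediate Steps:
$M{\left(Z \right)} = \frac{1}{-1 + Z}$
$g{\left(f \right)} = - \frac{1}{-1 + 2 f}$ ($g{\left(f \right)} = \frac{1}{-1 + \left(f + f\right)} \left(-1\right) = \frac{1}{-1 + 2 f} \left(-1\right) = - \frac{1}{-1 + 2 f}$)
$g^{2}{\left(15 \right)} = \left(- \frac{1}{-1 + 2 \cdot 15}\right)^{2} = \left(- \frac{1}{-1 + 30}\right)^{2} = \left(- \frac{1}{29}\right)^{2} = \frac{1}{841}$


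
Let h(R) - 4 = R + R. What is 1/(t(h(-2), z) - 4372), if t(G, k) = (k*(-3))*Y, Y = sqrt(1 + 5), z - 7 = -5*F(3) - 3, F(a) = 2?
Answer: -1093/4778110 - 9*sqrt(6)/9556220 ≈ -0.00023106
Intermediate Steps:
h(R) = 4 + 2*R (h(R) = 4 + (R + R) = 4 + 2*R)
z = -6 (z = 7 + (-5*2 - 3) = 7 + (-10 - 3) = 7 - 13 = -6)
Y = sqrt(6) ≈ 2.4495
t(G, k) = -3*k*sqrt(6) (t(G, k) = (k*(-3))*sqrt(6) = (-3*k)*sqrt(6) = -3*k*sqrt(6))
1/(t(h(-2), z) - 4372) = 1/(-3*(-6)*sqrt(6) - 4372) = 1/(18*sqrt(6) - 4372) = 1/(-4372 + 18*sqrt(6))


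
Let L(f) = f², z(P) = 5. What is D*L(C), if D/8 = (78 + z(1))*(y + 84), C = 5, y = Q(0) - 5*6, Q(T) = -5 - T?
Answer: 813400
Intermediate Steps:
y = -35 (y = (-5 - 1*0) - 5*6 = (-5 + 0) - 30 = -5 - 30 = -35)
D = 32536 (D = 8*((78 + 5)*(-35 + 84)) = 8*(83*49) = 8*4067 = 32536)
D*L(C) = 32536*5² = 32536*25 = 813400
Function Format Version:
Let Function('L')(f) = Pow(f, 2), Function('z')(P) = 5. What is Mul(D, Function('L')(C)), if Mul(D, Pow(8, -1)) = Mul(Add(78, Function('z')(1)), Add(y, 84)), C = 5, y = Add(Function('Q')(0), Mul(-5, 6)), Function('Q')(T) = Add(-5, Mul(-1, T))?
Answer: 813400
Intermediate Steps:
y = -35 (y = Add(Add(-5, Mul(-1, 0)), Mul(-5, 6)) = Add(Add(-5, 0), -30) = Add(-5, -30) = -35)
D = 32536 (D = Mul(8, Mul(Add(78, 5), Add(-35, 84))) = Mul(8, Mul(83, 49)) = Mul(8, 4067) = 32536)
Mul(D, Function('L')(C)) = Mul(32536, Pow(5, 2)) = Mul(32536, 25) = 813400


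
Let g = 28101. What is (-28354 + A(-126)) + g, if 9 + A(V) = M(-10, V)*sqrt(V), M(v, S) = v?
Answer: -262 - 30*I*sqrt(14) ≈ -262.0 - 112.25*I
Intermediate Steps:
A(V) = -9 - 10*sqrt(V)
(-28354 + A(-126)) + g = (-28354 + (-9 - 30*I*sqrt(14))) + 28101 = (-28363 - 30*I*sqrt(14)) + 28101 = -262 - 30*I*sqrt(14)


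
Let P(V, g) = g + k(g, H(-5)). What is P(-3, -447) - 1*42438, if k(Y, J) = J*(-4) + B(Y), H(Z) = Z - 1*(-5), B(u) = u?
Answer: -43332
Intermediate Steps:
H(Z) = 5 + Z (H(Z) = Z + 5 = 5 + Z)
k(Y, J) = Y - 4*J (k(Y, J) = J*(-4) + Y = -4*J + Y = Y - 4*J)
P(V, g) = 2*g (P(V, g) = g + (g - 4*(5 - 5)) = g + (g - 4*0) = g + (g + 0) = g + g = 2*g)
P(-3, -447) - 1*42438 = 2*(-447) - 1*42438 = -894 - 42438 = -43332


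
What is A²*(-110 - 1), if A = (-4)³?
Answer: -454656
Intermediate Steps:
A = -64
A²*(-110 - 1) = (-64)²*(-110 - 1) = 4096*(-111) = -454656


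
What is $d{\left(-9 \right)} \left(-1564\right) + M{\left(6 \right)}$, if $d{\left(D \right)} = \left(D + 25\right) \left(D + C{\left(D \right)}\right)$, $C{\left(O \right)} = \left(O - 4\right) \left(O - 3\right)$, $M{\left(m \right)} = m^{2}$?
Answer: $-3678492$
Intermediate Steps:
$C{\left(O \right)} = \left(-4 + O\right) \left(-3 + O\right)$
$d{\left(D \right)} = \left(25 + D\right) \left(12 + D^{2} - 6 D\right)$ ($d{\left(D \right)} = \left(D + 25\right) \left(D + \left(12 + D^{2} - 7 D\right)\right) = \left(25 + D\right) \left(12 + D^{2} - 6 D\right)$)
$d{\left(-9 \right)} \left(-1564\right) + M{\left(6 \right)} = \left(300 + \left(-9\right)^{3} - -1242 + 19 \left(-9\right)^{2}\right) \left(-1564\right) + 6^{2} = \left(300 - 729 + 1242 + 19 \cdot 81\right) \left(-1564\right) + 36 = \left(300 - 729 + 1242 + 1539\right) \left(-1564\right) + 36 = 2352 \left(-1564\right) + 36 = -3678528 + 36 = -3678492$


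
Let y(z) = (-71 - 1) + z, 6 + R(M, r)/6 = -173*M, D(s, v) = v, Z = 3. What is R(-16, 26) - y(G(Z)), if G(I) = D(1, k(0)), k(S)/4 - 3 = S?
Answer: 16632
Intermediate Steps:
k(S) = 12 + 4*S
G(I) = 12 (G(I) = 12 + 4*0 = 12 + 0 = 12)
R(M, r) = -36 - 1038*M (R(M, r) = -36 + 6*(-173*M) = -36 - 1038*M)
y(z) = -72 + z
R(-16, 26) - y(G(Z)) = (-36 - 1038*(-16)) - (-72 + 12) = (-36 + 16608) - 1*(-60) = 16572 + 60 = 16632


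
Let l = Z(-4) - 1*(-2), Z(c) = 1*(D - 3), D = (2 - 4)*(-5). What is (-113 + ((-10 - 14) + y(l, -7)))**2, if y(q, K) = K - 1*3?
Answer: 21609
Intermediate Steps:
D = 10 (D = -2*(-5) = 10)
Z(c) = 7 (Z(c) = 1*(10 - 3) = 1*7 = 7)
l = 9 (l = 7 - 1*(-2) = 7 + 2 = 9)
y(q, K) = -3 + K (y(q, K) = K - 3 = -3 + K)
(-113 + ((-10 - 14) + y(l, -7)))**2 = (-113 + ((-10 - 14) + (-3 - 7)))**2 = (-113 + (-24 - 10))**2 = (-113 - 34)**2 = (-147)**2 = 21609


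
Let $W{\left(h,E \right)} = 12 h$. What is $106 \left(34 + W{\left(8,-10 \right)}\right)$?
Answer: $13780$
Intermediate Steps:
$106 \left(34 + W{\left(8,-10 \right)}\right) = 106 \left(34 + 12 \cdot 8\right) = 106 \left(34 + 96\right) = 106 \cdot 130 = 13780$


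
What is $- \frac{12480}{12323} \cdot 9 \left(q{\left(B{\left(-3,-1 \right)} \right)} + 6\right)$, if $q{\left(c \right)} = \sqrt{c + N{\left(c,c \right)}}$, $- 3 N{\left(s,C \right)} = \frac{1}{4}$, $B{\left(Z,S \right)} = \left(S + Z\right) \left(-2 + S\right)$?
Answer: $- \frac{673920}{12323} - \frac{18720 \sqrt{429}}{12323} \approx -86.152$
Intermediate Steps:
$B{\left(Z,S \right)} = \left(-2 + S\right) \left(S + Z\right)$
$N{\left(s,C \right)} = - \frac{1}{12}$ ($N{\left(s,C \right)} = - \frac{1}{3 \cdot 4} = \left(- \frac{1}{3}\right) \frac{1}{4} = - \frac{1}{12}$)
$q{\left(c \right)} = \sqrt{- \frac{1}{12} + c}$ ($q{\left(c \right)} = \sqrt{c - \frac{1}{12}} = \sqrt{- \frac{1}{12} + c}$)
$- \frac{12480}{12323} \cdot 9 \left(q{\left(B{\left(-3,-1 \right)} \right)} + 6\right) = - \frac{12480}{12323} \cdot 9 \left(\frac{\sqrt{-3 + 36 \left(\left(-1\right)^{2} - -2 - -6 - -3\right)}}{6} + 6\right) = \left(-12480\right) \frac{1}{12323} \cdot 9 \left(\frac{\sqrt{-3 + 36 \left(1 + 2 + 6 + 3\right)}}{6} + 6\right) = - \frac{12480 \cdot 9 \left(\frac{\sqrt{-3 + 36 \cdot 12}}{6} + 6\right)}{12323} = - \frac{12480 \cdot 9 \left(\frac{\sqrt{-3 + 432}}{6} + 6\right)}{12323} = - \frac{12480 \cdot 9 \left(\frac{\sqrt{429}}{6} + 6\right)}{12323} = - \frac{12480 \cdot 9 \left(6 + \frac{\sqrt{429}}{6}\right)}{12323} = - \frac{12480 \left(54 + \frac{3 \sqrt{429}}{2}\right)}{12323} = - \frac{673920}{12323} - \frac{18720 \sqrt{429}}{12323}$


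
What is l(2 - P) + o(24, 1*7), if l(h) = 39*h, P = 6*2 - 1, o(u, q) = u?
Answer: -327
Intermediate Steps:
P = 11 (P = 12 - 1 = 11)
l(2 - P) + o(24, 1*7) = 39*(2 - 1*11) + 24 = 39*(2 - 11) + 24 = 39*(-9) + 24 = -351 + 24 = -327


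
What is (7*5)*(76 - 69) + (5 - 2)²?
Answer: 254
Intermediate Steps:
(7*5)*(76 - 69) + (5 - 2)² = 35*7 + 3² = 245 + 9 = 254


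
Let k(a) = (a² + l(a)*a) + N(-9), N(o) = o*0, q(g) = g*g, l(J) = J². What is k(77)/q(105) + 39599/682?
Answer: 5115497/51150 ≈ 100.01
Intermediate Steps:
q(g) = g²
N(o) = 0
k(a) = a² + a³ (k(a) = (a² + a²*a) + 0 = (a² + a³) + 0 = a² + a³)
k(77)/q(105) + 39599/682 = (77²*(1 + 77))/(105²) + 39599/682 = (5929*78)/11025 + 39599*(1/682) = 462462*(1/11025) + 39599/682 = 3146/75 + 39599/682 = 5115497/51150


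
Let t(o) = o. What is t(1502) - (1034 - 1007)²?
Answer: 773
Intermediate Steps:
t(1502) - (1034 - 1007)² = 1502 - (1034 - 1007)² = 1502 - 1*27² = 1502 - 1*729 = 1502 - 729 = 773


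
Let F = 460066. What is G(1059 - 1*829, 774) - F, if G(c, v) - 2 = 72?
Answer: -459992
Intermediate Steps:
G(c, v) = 74 (G(c, v) = 2 + 72 = 74)
G(1059 - 1*829, 774) - F = 74 - 1*460066 = 74 - 460066 = -459992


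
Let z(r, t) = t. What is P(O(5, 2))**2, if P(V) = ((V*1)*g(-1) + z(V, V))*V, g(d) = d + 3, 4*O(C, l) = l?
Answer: 9/16 ≈ 0.56250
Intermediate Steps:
O(C, l) = l/4
g(d) = 3 + d
P(V) = 3*V**2 (P(V) = ((V*1)*(3 - 1) + V)*V = (V*2 + V)*V = (2*V + V)*V = (3*V)*V = 3*V**2)
P(O(5, 2))**2 = (3*((1/4)*2)**2)**2 = (3*(1/2)**2)**2 = (3*(1/4))**2 = (3/4)**2 = 9/16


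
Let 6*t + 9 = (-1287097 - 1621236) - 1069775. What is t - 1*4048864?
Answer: -9423767/2 ≈ -4.7119e+6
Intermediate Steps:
t = -1326039/2 (t = -3/2 + ((-1287097 - 1621236) - 1069775)/6 = -3/2 + (-2908333 - 1069775)/6 = -3/2 + (1/6)*(-3978108) = -3/2 - 663018 = -1326039/2 ≈ -6.6302e+5)
t - 1*4048864 = -1326039/2 - 1*4048864 = -1326039/2 - 4048864 = -9423767/2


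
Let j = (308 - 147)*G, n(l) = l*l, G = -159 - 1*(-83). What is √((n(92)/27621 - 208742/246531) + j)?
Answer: 7*I*√15883891299517286254/252201213 ≈ 110.62*I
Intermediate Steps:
G = -76 (G = -159 + 83 = -76)
n(l) = l²
j = -12236 (j = (308 - 147)*(-76) = 161*(-76) = -12236)
√((n(92)/27621 - 208742/246531) + j) = √((92²/27621 - 208742/246531) - 12236) = √((8464*(1/27621) - 208742*1/246531) - 12236) = √((8464/27621 - 208742/246531) - 12236) = √(-1226341466/2269810917 - 12236) = √(-27774632721878/2269810917) = 7*I*√15883891299517286254/252201213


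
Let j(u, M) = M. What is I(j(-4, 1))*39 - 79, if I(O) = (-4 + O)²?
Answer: 272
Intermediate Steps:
I(j(-4, 1))*39 - 79 = (-4 + 1)²*39 - 79 = (-3)²*39 - 79 = 9*39 - 79 = 351 - 79 = 272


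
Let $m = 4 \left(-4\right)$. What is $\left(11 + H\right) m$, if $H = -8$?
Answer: $-48$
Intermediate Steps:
$m = -16$
$\left(11 + H\right) m = \left(11 - 8\right) \left(-16\right) = 3 \left(-16\right) = -48$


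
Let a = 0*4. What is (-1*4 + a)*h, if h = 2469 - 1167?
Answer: -5208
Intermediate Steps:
h = 1302
a = 0
(-1*4 + a)*h = (-1*4 + 0)*1302 = (-4 + 0)*1302 = -4*1302 = -5208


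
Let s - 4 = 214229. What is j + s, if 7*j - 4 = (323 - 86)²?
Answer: 1555804/7 ≈ 2.2226e+5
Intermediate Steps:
j = 56173/7 (j = 4/7 + (323 - 86)²/7 = 4/7 + (⅐)*237² = 4/7 + (⅐)*56169 = 4/7 + 56169/7 = 56173/7 ≈ 8024.7)
s = 214233 (s = 4 + 214229 = 214233)
j + s = 56173/7 + 214233 = 1555804/7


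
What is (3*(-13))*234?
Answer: -9126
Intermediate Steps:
(3*(-13))*234 = -39*234 = -9126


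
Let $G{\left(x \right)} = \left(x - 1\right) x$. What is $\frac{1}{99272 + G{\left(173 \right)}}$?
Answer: $\frac{1}{129028} \approx 7.7503 \cdot 10^{-6}$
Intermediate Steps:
$G{\left(x \right)} = x \left(-1 + x\right)$ ($G{\left(x \right)} = \left(-1 + x\right) x = x \left(-1 + x\right)$)
$\frac{1}{99272 + G{\left(173 \right)}} = \frac{1}{99272 + 173 \left(-1 + 173\right)} = \frac{1}{99272 + 173 \cdot 172} = \frac{1}{99272 + 29756} = \frac{1}{129028}$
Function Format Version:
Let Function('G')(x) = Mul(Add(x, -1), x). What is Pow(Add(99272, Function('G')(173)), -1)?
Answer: Rational(1, 129028) ≈ 7.7503e-6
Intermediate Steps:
Function('G')(x) = Mul(x, Add(-1, x)) (Function('G')(x) = Mul(Add(-1, x), x) = Mul(x, Add(-1, x)))
Pow(Add(99272, Function('G')(173)), -1) = Pow(Add(99272, Mul(173, Add(-1, 173))), -1) = Pow(Add(99272, Mul(173, 172)), -1) = Pow(Add(99272, 29756), -1) = Pow(129028, -1) = Rational(1, 129028)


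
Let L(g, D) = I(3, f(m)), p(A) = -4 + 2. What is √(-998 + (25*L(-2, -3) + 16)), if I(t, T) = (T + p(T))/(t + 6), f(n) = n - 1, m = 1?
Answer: 2*I*√2222/3 ≈ 31.425*I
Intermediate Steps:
f(n) = -1 + n
p(A) = -2
I(t, T) = (-2 + T)/(6 + t) (I(t, T) = (T - 2)/(t + 6) = (-2 + T)/(6 + t))
L(g, D) = -2/9 (L(g, D) = (-2 + (-1 + 1))/(6 + 3) = (-2 + 0)/9 = (⅑)*(-2) = -2/9)
√(-998 + (25*L(-2, -3) + 16)) = √(-998 + (25*(-2/9) + 16)) = √(-998 + (-50/9 + 16)) = √(-998 + 94/9) = √(-8888/9) = 2*I*√2222/3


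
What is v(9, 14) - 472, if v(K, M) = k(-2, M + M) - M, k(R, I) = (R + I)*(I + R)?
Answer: 190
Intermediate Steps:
k(R, I) = (I + R)² (k(R, I) = (I + R)*(I + R) = (I + R)²)
v(K, M) = (-2 + 2*M)² - M (v(K, M) = ((M + M) - 2)² - M = (2*M - 2)² - M = (-2 + 2*M)² - M)
v(9, 14) - 472 = (-1*14 + 4*(-1 + 14)²) - 472 = (-14 + 4*13²) - 472 = (-14 + 4*169) - 472 = (-14 + 676) - 472 = 662 - 472 = 190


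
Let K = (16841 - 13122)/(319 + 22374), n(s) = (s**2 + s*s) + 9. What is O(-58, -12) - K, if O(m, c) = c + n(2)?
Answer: 109746/22693 ≈ 4.8361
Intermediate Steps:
n(s) = 9 + 2*s**2 (n(s) = (s**2 + s**2) + 9 = 2*s**2 + 9 = 9 + 2*s**2)
O(m, c) = 17 + c (O(m, c) = c + (9 + 2*2**2) = c + (9 + 2*4) = c + (9 + 8) = c + 17 = 17 + c)
K = 3719/22693 ≈ 0.16388
O(-58, -12) - K = (17 - 12) - 1*3719/22693 = 5 - 3719/22693 = 109746/22693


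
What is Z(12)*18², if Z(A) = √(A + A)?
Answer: 648*√6 ≈ 1587.3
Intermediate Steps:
Z(A) = √2*√A (Z(A) = √(2*A) = √2*√A)
Z(12)*18² = (√2*√12)*18² = (√2*(2*√3))*324 = (2*√6)*324 = 648*√6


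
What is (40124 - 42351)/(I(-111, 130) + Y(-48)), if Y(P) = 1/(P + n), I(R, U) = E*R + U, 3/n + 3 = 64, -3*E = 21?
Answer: -6513975/2652914 ≈ -2.4554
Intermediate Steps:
E = -7 (E = -1/3*21 = -7)
n = 3/61 (n = 3/(-3 + 64) = 3/61 ≈ 0.049180)
I(R, U) = U - 7*R (I(R, U) = -7*R + U = U - 7*R)
Y(P) = 1/(3/61 + P) (Y(P) = 1/(P + 3/61) = 1/(3/61 + P))
(40124 - 42351)/(I(-111, 130) + Y(-48)) = (40124 - 42351)/((130 - 7*(-111)) + 61/(3 + 61*(-48))) = -2227/((130 + 777) + 61/(3 - 2928)) = -2227/(907 + 61/(-2925)) = -2227/(907 + 61*(-1/2925)) = -2227/(907 - 61/2925) = -2227/2652914/2925 = -2227*2925/2652914 = -6513975/2652914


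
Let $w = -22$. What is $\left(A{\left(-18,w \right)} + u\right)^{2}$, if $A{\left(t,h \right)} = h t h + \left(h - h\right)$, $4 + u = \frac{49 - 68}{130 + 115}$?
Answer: $\frac{4560099722721}{60025} \approx 7.597 \cdot 10^{7}$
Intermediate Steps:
$u = - \frac{999}{245}$ ($u = -4 + \frac{49 - 68}{130 + 115} = -4 - \frac{19}{245} = - \frac{999}{245} \approx -4.0776$)
$A{\left(t,h \right)} = t h^{2}$ ($A{\left(t,h \right)} = t h^{2} + 0 = t h^{2}$)
$\left(A{\left(-18,w \right)} + u\right)^{2} = \left(- 18 \left(-22\right)^{2} - \frac{999}{245}\right)^{2} = \left(\left(-18\right) 484 - \frac{999}{245}\right)^{2} = \left(-8712 - \frac{999}{245}\right)^{2} = \left(- \frac{2135439}{245}\right)^{2} = \frac{4560099722721}{60025}$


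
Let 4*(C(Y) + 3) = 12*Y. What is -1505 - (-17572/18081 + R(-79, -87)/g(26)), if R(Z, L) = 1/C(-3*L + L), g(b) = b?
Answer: -122320115861/81328338 ≈ -1504.0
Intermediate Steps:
C(Y) = -3 + 3*Y (C(Y) = -3 + (12*Y)/4 = -3 + 3*Y)
R(Z, L) = 1/(-3 - 6*L) (R(Z, L) = 1/(-3 + 3*(-3*L + L)) = 1/(-3 + 3*(-2*L)) = 1/(-3 - 6*L))
-1505 - (-17572/18081 + R(-79, -87)/g(26)) = -1505 - (-17572/18081 + (1/(3*(-1 - 2*(-87))))/26) = -1505 - (-17572*1/18081 + (1/(3*(-1 + 174)))*(1/26)) = -1505 - (-17572/18081 + ((1/3)/173)*(1/26)) = -1505 - (-17572/18081 + ((1/3)*(1/173))*(1/26)) = -1505 - (-17572/18081 + (1/519)*(1/26)) = -1505 - (-17572/18081 + 1/13494) = -1505 - 1*(-79032829/81328338) = -1505 + 79032829/81328338 = -122320115861/81328338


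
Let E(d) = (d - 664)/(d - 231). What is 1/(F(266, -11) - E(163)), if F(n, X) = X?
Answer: -68/1249 ≈ -0.054444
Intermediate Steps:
E(d) = (-664 + d)/(-231 + d)
1/(F(266, -11) - E(163)) = 1/(-11 - (-664 + 163)/(-231 + 163)) = 1/(-11 - (-501)/(-68)) = 1/(-11 - (-1)*(-501)/68) = 1/(-11 - 1*501/68) = 1/(-11 - 501/68) = 1/(-1249/68) = -68/1249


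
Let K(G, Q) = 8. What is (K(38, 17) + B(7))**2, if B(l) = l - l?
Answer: 64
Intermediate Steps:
B(l) = 0
(K(38, 17) + B(7))**2 = (8 + 0)**2 = 8**2 = 64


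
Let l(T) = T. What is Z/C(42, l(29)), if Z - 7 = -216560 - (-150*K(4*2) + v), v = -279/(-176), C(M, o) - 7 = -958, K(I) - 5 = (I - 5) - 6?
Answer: 38060807/167376 ≈ 227.40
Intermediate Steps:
K(I) = -6 + I (K(I) = 5 + ((I - 5) - 6) = 5 + ((-5 + I) - 6) = 5 + (-11 + I) = -6 + I)
C(M, o) = -951 (C(M, o) = 7 - 958 = -951)
v = 279/176 (v = -279*(-1/176) = 279/176 ≈ 1.5852)
Z = -38060807/176 (Z = 7 + (-216560 - (-150*(-6 + 4*2) + 279/176)) = 7 + (-216560 - (-150*(-6 + 8) + 279/176)) = 7 + (-216560 - (-150*2 + 279/176)) = 7 + (-216560 - (-300 + 279/176)) = 7 + (-216560 - 1*(-52521/176)) = 7 + (-216560 + 52521/176) = 7 - 38062039/176 = -38060807/176 ≈ -2.1625e+5)
Z/C(42, l(29)) = -38060807/176/(-951) = -38060807/176*(-1/951) = 38060807/167376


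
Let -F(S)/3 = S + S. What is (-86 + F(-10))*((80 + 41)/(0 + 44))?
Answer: -143/2 ≈ -71.500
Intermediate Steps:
F(S) = -6*S (F(S) = -3*(S + S) = -6*S)
(-86 + F(-10))*((80 + 41)/(0 + 44)) = (-86 - 6*(-10))*((80 + 41)/(0 + 44)) = (-86 + 60)*(121/44) = -3146/44 = -26*11/4 = -143/2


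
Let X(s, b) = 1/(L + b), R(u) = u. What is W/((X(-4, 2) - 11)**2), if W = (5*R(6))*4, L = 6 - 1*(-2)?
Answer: 12000/11881 ≈ 1.0100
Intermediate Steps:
L = 8 (L = 6 + 2 = 8)
X(s, b) = 1/(8 + b)
W = 120 (W = (5*6)*4 = 30*4 = 120)
W/((X(-4, 2) - 11)**2) = 120/((1/(8 + 2) - 11)**2) = 120/((1/10 - 11)**2) = 120/((-109/10)**2) = 120/(11881/100) = 120*(100/11881) = 12000/11881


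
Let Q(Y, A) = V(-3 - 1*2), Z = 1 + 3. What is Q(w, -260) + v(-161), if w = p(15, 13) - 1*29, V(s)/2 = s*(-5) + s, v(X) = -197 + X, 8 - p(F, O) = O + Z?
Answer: -318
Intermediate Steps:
Z = 4
p(F, O) = 4 - O (p(F, O) = 8 - (O + 4) = 8 - (4 + O) = 8 + (-4 - O) = 4 - O)
V(s) = -8*s (V(s) = 2*(s*(-5) + s) = 2*(-5*s + s) = 2*(-4*s) = -8*s)
w = -38 (w = (4 - 1*13) - 1*29 = (4 - 13) - 29 = -9 - 29 = -38)
Q(Y, A) = 40 (Q(Y, A) = -8*(-3 - 1*2) = -8*(-3 - 2) = -8*(-5) = 40)
Q(w, -260) + v(-161) = 40 + (-197 - 161) = 40 - 358 = -318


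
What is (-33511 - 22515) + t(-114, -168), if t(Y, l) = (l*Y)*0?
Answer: -56026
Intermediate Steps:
t(Y, l) = 0 (t(Y, l) = (Y*l)*0 = 0)
(-33511 - 22515) + t(-114, -168) = (-33511 - 22515) + 0 = -56026 + 0 = -56026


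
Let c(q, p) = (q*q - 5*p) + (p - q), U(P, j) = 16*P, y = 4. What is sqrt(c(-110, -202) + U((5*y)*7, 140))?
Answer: sqrt(15258) ≈ 123.52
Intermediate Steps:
c(q, p) = q**2 - q - 4*p (c(q, p) = (q**2 - 5*p) + (p - q) = q**2 - q - 4*p)
sqrt(c(-110, -202) + U((5*y)*7, 140)) = sqrt(((-110)**2 - 1*(-110) - 4*(-202)) + 16*((5*4)*7)) = sqrt((12100 + 110 + 808) + 16*(20*7)) = sqrt(13018 + 16*140) = sqrt(13018 + 2240) = sqrt(15258)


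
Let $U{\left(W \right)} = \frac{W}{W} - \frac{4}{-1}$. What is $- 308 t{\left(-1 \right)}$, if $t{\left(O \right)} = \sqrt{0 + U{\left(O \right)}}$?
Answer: $- 308 \sqrt{5} \approx -688.71$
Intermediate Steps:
$U{\left(W \right)} = 5$ ($U{\left(W \right)} = 1 - -4 = 1 + 4 = 5$)
$t{\left(O \right)} = \sqrt{5}$ ($t{\left(O \right)} = \sqrt{0 + 5} = \sqrt{5}$)
$- 308 t{\left(-1 \right)} = - 308 \sqrt{5}$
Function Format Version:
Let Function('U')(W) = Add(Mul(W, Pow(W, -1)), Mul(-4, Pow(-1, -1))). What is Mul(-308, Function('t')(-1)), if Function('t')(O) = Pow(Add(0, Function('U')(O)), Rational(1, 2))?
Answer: Mul(-308, Pow(5, Rational(1, 2))) ≈ -688.71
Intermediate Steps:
Function('U')(W) = 5 (Function('U')(W) = Add(1, Mul(-4, -1)) = Add(1, 4) = 5)
Function('t')(O) = Pow(5, Rational(1, 2)) (Function('t')(O) = Pow(Add(0, 5), Rational(1, 2)) = Pow(5, Rational(1, 2)))
Mul(-308, Function('t')(-1)) = Mul(-308, Pow(5, Rational(1, 2)))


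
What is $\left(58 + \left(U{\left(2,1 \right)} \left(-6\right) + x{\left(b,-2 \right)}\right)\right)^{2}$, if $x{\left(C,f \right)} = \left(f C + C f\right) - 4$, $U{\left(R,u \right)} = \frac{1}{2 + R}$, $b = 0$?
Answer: $\frac{11025}{4} \approx 2756.3$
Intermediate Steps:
$x{\left(C,f \right)} = -4 + 2 C f$ ($x{\left(C,f \right)} = \left(C f + C f\right) - 4 = 2 C f - 4 = -4 + 2 C f$)
$\left(58 + \left(U{\left(2,1 \right)} \left(-6\right) + x{\left(b,-2 \right)}\right)\right)^{2} = \left(58 + \left(\frac{1}{2 + 2} \left(-6\right) - \left(4 + 0 \left(-2\right)\right)\right)\right)^{2} = \left(58 + \left(\frac{1}{4} \left(-6\right) + \left(-4 + 0\right)\right)\right)^{2} = \left(58 + \left(\frac{1}{4} \left(-6\right) - 4\right)\right)^{2} = \left(58 - \frac{11}{2}\right)^{2} = \left(\frac{105}{2}\right)^{2} = \frac{11025}{4}$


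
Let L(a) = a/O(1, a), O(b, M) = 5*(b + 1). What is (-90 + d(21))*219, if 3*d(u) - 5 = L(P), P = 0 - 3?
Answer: -193669/10 ≈ -19367.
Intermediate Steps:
O(b, M) = 5 + 5*b (O(b, M) = 5*(1 + b) = 5 + 5*b)
P = -3
L(a) = a/10 (L(a) = a/(5 + 5*1) = a/(5 + 5) = a/10)
d(u) = 47/30 (d(u) = 5/3 + ((⅒)*(-3))/3 = 5/3 + (⅓)*(-3/10) = 5/3 - ⅒ = 47/30)
(-90 + d(21))*219 = (-90 + 47/30)*219 = -2653/30*219 = -193669/10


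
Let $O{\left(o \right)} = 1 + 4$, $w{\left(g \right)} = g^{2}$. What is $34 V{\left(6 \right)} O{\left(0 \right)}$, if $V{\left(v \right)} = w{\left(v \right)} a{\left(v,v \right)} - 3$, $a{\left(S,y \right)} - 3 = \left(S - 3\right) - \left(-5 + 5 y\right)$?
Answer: $-116790$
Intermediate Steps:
$a{\left(S,y \right)} = 5 + S - 5 y$ ($a{\left(S,y \right)} = 3 - \left(-2 - S + 5 y\right) = 3 + \left(2 + S - 5 y\right) = 5 + S - 5 y$)
$V{\left(v \right)} = -3 + v^{2} \left(5 - 4 v\right)$ ($V{\left(v \right)} = v^{2} \left(5 + v - 5 v\right) - 3 = v^{2} \left(5 - 4 v\right) - 3 = -3 + v^{2} \left(5 - 4 v\right)$)
$O{\left(o \right)} = 5$
$34 V{\left(6 \right)} O{\left(0 \right)} = 34 \left(-3 + 6^{2} \left(5 - 24\right)\right) 5 = 34 \left(-3 + 36 \left(5 - 24\right)\right) 5 = 34 \left(-3 + 36 \left(-19\right)\right) 5 = 34 \left(-3 - 684\right) 5 = 34 \left(-687\right) 5 = \left(-23358\right) 5 = -116790$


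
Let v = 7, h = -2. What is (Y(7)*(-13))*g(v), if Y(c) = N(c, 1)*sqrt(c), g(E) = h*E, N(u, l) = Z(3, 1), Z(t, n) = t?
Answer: 546*sqrt(7) ≈ 1444.6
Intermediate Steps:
N(u, l) = 3
g(E) = -2*E
Y(c) = 3*sqrt(c)
(Y(7)*(-13))*g(v) = ((3*sqrt(7))*(-13))*(-2*7) = -39*sqrt(7)*(-14) = 546*sqrt(7)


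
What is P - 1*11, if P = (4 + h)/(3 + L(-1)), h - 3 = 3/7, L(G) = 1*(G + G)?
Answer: -25/7 ≈ -3.5714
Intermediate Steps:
L(G) = 2*G (L(G) = 1*(2*G) = 2*G)
h = 24/7 (h = 3 + 3/7 = 24/7 ≈ 3.4286)
P = 52/7 (P = (4 + 24/7)/(3 + 2*(-1)) = 52/(7*(3 - 2)) = (52/7)/1 = (52/7)*1 = 52/7 ≈ 7.4286)
P - 1*11 = 52/7 - 1*11 = 52/7 - 11 = -25/7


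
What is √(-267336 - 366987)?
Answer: I*√634323 ≈ 796.44*I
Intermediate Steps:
√(-267336 - 366987) = √(-634323) = I*√634323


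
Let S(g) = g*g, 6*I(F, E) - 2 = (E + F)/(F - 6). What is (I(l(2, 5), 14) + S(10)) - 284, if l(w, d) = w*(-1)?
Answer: -2207/12 ≈ -183.92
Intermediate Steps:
l(w, d) = -w
I(F, E) = 1/3 + (E + F)/(6*(-6 + F)) (I(F, E) = 1/3 + ((E + F)/(F - 6))/6 = 1/3 + ((E + F)/(-6 + F))/6 = 1/3 + (E + F)/(6*(-6 + F)))
S(g) = g**2
(I(l(2, 5), 14) + S(10)) - 284 = ((-12 + 14 + 3*(-1*2))/(6*(-6 - 1*2)) + 10**2) - 284 = ((-12 + 14 + 3*(-2))/(6*(-6 - 2)) + 100) - 284 = ((1/6)*(-12 + 14 - 6)/(-8) + 100) - 284 = ((1/6)*(-1/8)*(-4) + 100) - 284 = (1/12 + 100) - 284 = 1201/12 - 284 = -2207/12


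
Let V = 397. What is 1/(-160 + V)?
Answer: 1/237 ≈ 0.0042194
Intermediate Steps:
1/(-160 + V) = 1/(-160 + 397) = 1/237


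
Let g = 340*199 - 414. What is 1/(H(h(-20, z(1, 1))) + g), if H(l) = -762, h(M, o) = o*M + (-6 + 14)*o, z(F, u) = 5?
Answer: 1/66484 ≈ 1.5041e-5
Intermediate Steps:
h(M, o) = 8*o + M*o (h(M, o) = M*o + 8*o = 8*o + M*o)
g = 67246 (g = 67660 - 414 = 67246)
1/(H(h(-20, z(1, 1))) + g) = 1/(-762 + 67246) = 1/66484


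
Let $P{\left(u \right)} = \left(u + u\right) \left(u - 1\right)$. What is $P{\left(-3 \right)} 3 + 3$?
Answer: $75$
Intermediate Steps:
$P{\left(u \right)} = 2 u \left(-1 + u\right)$
$P{\left(-3 \right)} 3 + 3 = 2 \left(-3\right) \left(-1 - 3\right) 3 + 3 = 2 \left(-3\right) \left(-4\right) 3 + 3 = 24 \cdot 3 + 3 = 72 + 3 = 75$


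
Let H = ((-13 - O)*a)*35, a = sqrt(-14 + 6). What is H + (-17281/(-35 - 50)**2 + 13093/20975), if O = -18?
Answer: -10714882/6061775 + 350*I*sqrt(2) ≈ -1.7676 + 494.97*I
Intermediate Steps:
a = 2*I*sqrt(2) (a = sqrt(-8) = 2*I*sqrt(2) ≈ 2.8284*I)
H = 350*I*sqrt(2) (H = ((-13 - 1*(-18))*(2*I*sqrt(2)))*35 = ((-13 + 18)*(2*I*sqrt(2)))*35 = (5*(2*I*sqrt(2)))*35 = (10*I*sqrt(2))*35 = 350*I*sqrt(2) ≈ 494.97*I)
H + (-17281/(-35 - 50)**2 + 13093/20975) = 350*I*sqrt(2) + (-17281/(-35 - 50)**2 + 13093/20975) = 350*I*sqrt(2) + (-17281/((-85)**2) + 13093*(1/20975)) = 350*I*sqrt(2) + (-17281/7225 + 13093/20975) = 350*I*sqrt(2) - 10714882/6061775 = -10714882/6061775 + 350*I*sqrt(2)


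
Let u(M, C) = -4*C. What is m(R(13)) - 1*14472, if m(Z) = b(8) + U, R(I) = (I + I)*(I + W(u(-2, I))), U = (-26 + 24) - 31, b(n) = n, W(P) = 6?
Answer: -14497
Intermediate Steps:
U = -33 (U = -2 - 31 = -33)
R(I) = 2*I*(6 + I) (R(I) = (I + I)*(I + 6) = (2*I)*(6 + I) = 2*I*(6 + I))
m(Z) = -25 (m(Z) = 8 - 33 = -25)
m(R(13)) - 1*14472 = -25 - 1*14472 = -25 - 14472 = -14497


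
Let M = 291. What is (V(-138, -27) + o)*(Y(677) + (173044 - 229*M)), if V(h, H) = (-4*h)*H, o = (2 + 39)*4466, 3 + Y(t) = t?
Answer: 18010901958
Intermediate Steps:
Y(t) = -3 + t
o = 183106 (o = 41*4466 = 183106)
V(h, H) = -4*H*h
(V(-138, -27) + o)*(Y(677) + (173044 - 229*M)) = (-4*(-27)*(-138) + 183106)*((-3 + 677) + (173044 - 229*291)) = (-14904 + 183106)*(674 + (173044 - 1*66639)) = 168202*(674 + (173044 - 66639)) = 168202*(674 + 106405) = 168202*107079 = 18010901958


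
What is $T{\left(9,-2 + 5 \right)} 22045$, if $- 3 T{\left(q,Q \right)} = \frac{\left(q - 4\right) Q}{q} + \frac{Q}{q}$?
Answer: $- \frac{44090}{3} \approx -14697.0$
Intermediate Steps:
$T{\left(q,Q \right)} = - \frac{Q}{3 q} - \frac{Q \left(-4 + q\right)}{3 q}$ ($T{\left(q,Q \right)} = - \frac{\frac{\left(q - 4\right) Q}{q} + \frac{Q}{q}}{3} = - \frac{\frac{\left(-4 + q\right) Q}{q} + \frac{Q}{q}}{3} = - \frac{\frac{Q \left(-4 + q\right)}{q} + \frac{Q}{q}}{3} = - \frac{\frac{Q}{q} + \frac{Q \left(-4 + q\right)}{q}}{3} = - \frac{Q}{3 q} - \frac{Q \left(-4 + q\right)}{3 q}$)
$T{\left(9,-2 + 5 \right)} 22045 = \left(- \frac{-2 + 5}{3} + \frac{-2 + 5}{9}\right) 22045 = \left(\left(- \frac{1}{3}\right) 3 + 3 \cdot \frac{1}{9}\right) 22045 = \left(-1 + \frac{1}{3}\right) 22045 = \left(- \frac{2}{3}\right) 22045 = - \frac{44090}{3}$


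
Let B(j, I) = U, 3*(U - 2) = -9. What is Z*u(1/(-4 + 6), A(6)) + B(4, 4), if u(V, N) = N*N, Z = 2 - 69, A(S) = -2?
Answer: -269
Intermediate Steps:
U = -1 (U = 2 + (⅓)*(-9) = 2 - 3 = -1)
B(j, I) = -1
Z = -67
u(V, N) = N²
Z*u(1/(-4 + 6), A(6)) + B(4, 4) = -67*(-2)² - 1 = -67*4 - 1 = -268 - 1 = -269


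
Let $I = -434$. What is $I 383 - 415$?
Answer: $-166637$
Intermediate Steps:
$I 383 - 415 = \left(-434\right) 383 - 415 = -166222 - 415 = -166637$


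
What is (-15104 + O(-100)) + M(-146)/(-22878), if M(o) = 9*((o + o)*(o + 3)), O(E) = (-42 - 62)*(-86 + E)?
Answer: 5368162/1271 ≈ 4223.6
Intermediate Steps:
O(E) = 8944 - 104*E (O(E) = -104*(-86 + E) = 8944 - 104*E)
M(o) = 18*o*(3 + o) (M(o) = 9*((2*o)*(3 + o)) = 9*(2*o*(3 + o)) = 18*o*(3 + o))
(-15104 + O(-100)) + M(-146)/(-22878) = (-15104 + (8944 - 104*(-100))) + (18*(-146)*(3 - 146))/(-22878) = (-15104 + (8944 + 10400)) + (18*(-146)*(-143))*(-1/22878) = (-15104 + 19344) + 375804*(-1/22878) = 4240 - 20878/1271 = 5368162/1271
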